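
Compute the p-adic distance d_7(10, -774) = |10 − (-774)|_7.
d_7(10, -774) = 1/49

Step 1 — x − y = 10 − (-774) = 784. Step 2 — v_7(784) = 2 (factor: 784 = (7^2 · 16); the sign does not affect v_p). Step 3 — |x − y|_7 = 7^{-2} = 1/49.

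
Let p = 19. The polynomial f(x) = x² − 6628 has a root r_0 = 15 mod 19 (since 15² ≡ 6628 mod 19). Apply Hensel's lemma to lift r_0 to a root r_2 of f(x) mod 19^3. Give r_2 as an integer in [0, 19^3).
r_2 = 3321 (mod 6859)

Hensel's recurrence: r_{i+1} = r_i − f(r_i)·(f′(r_i))^{-1} mod 19^{i+2}, with f′(x) = 2x. Iterate:
  r_0 = 15 (mod 19)
  r_1 = 72 (mod 361)
  r_2 = 3321 (mod 6859)
Final: r_2 = 3321, and one checks f(r_2) ≡ 0 mod 19^3.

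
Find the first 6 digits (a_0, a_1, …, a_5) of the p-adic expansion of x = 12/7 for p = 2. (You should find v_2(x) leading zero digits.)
(a_0, …, a_5) = (0, 0, 1, 0, 1, 0)

v_2(12/7) = 2, so a_0 = ... = a_1 = 0. Factor out: x = 2^2 · u with u = 3/7 a unit in ℤ_2. Expand u iteratively via a_{v+i} = u_i mod 2, u_{i+1} = (u_i − a_{v+i})/2:
  u_0 = 3/7;  a_2 = 1;  u_1 = (u_0 − 1)/2 = -2/7
  u_1 = -2/7;  a_3 = 0;  u_2 = (u_1 − 0)/2 = -1/7
  u_2 = -1/7;  a_4 = 1;  u_3 = (u_2 − 1)/2 = -4/7
  u_3 = -4/7;  a_5 = 0;  u_4 = (u_3 − 0)/2 = -2/7
Digits: (0, 0, 1, 0, 1, 0).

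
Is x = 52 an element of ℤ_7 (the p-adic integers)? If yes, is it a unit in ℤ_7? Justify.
x ∈ ℤ_7^× (unit); v_7(x) = 0

ℤ_7 = {x ∈ ℚ_7 : v_7(x) ≥ 0} and ℤ_7^× = {x ∈ ℤ_7 : v_7(x) = 0}. Here v_7(52) = v_7(num) − v_7(den) = 0; compare against these criteria.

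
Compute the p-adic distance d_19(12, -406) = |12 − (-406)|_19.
d_19(12, -406) = 1/19

Step 1 — x − y = 12 − (-406) = 418. Step 2 — v_19(418) = 1 (factor: 418 = (19^1 · 22); the sign does not affect v_p). Step 3 — |x − y|_19 = 19^{-1} = 1/19.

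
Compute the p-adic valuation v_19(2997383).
v_19(2997383) = 4

v_19(n) is the largest exponent k such that 19^k divides n. Factor out: 2997383 = 19^4 · 23. (Sign doesn't affect v_p.) So v_19(2997383) = 4.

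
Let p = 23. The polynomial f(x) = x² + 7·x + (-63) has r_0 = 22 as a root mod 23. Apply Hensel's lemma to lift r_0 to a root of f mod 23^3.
r_2 = 10487 (mod 12167)

Hensel: r_{i+1} = r_i − f(r_i)·(f′(r_i))^{-1} mod 23^{i+2}, f′(x) = 2x + 7. Iterate:
  r_0 = 22 (mod 23)
  r_1 = 436 (mod 529)
  r_2 = 10487 (mod 12167)
Final: r = 10487 satisfies f(r) ≡ 0 mod 23^3.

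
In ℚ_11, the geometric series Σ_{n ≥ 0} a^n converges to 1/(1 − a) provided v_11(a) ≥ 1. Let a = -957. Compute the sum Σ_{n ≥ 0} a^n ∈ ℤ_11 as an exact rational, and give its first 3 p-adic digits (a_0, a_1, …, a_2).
Σ a^n = 1/(1 − a) = 1/958;  first 3 digits = (1, 1, 4)

v_11(a) = 1 ≥ 1, so the series converges in ℤ_11 to 1/(1 − a) = 1/(1 − (-957)) = 1/958. Expand this rational in ℤ_11: compute digits iteratively via d_i = x_i mod 11, x_{i+1} = (x_i − d_i)/11. The first 3 digits are (1, 1, 4).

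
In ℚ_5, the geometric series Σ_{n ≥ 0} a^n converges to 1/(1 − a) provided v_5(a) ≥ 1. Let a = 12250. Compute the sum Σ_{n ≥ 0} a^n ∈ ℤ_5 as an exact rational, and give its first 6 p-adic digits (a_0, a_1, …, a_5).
Σ a^n = 1/(1 − a) = -1/12249;  first 6 digits = (1, 0, 0, 3, 4, 3)

v_5(a) = 3 ≥ 1, so the series converges in ℤ_5 to 1/(1 − a) = 1/(1 − 12250) = -1/12249. Expand this rational in ℤ_5: compute digits iteratively via d_i = x_i mod 5, x_{i+1} = (x_i − d_i)/5. The first 6 digits are (1, 0, 0, 3, 4, 3).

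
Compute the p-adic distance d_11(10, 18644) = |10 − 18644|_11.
d_11(10, 18644) = 1/1331

Step 1 — x − y = 10 − 18644 = -18634. Step 2 — v_11(-18634) = 3 (factor: -18634 = −(11^3 · 14); the sign does not affect v_p). Step 3 — |x − y|_11 = 11^{-3} = 1/1331.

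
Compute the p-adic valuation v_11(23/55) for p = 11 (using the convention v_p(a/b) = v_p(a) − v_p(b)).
v_11(23/55) = -1

Factor powers of 11 from the numerator and denominator of the reduced fraction: 23 = 11^0 · 23 and 55 = 11^1 · 5. Apply v_p(a/b) = v_p(a) − v_p(b): v_11(23/55) = 0 − 1 = -1.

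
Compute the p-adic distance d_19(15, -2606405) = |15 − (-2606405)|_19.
d_19(15, -2606405) = 1/130321

Step 1 — x − y = 15 − (-2606405) = 2606420. Step 2 — v_19(2606420) = 4 (factor: 2606420 = (19^4 · 20); the sign does not affect v_p). Step 3 — |x − y|_19 = 19^{-4} = 1/130321.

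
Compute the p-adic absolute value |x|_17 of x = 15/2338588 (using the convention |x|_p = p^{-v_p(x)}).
|15/2338588|_17 = 83521

Step 1 — compute v_17(x) by factoring powers of 17 out of the numerator and denominator: v_17(15/2338588) = -4. Step 2 — apply |x|_p = p^{-v_p(x)} = 17^{4} = 83521.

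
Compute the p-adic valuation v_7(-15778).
v_7(-15778) = 3

v_7(n) is the largest exponent k such that 7^k divides n. Factor out: -15778 = -7^3 · 46. (Sign doesn't affect v_p.) So v_7(-15778) = 3.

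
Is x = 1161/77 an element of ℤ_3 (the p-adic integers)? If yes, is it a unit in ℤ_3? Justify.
x ∈ ℤ_3 but not a unit; v_3(x) = 3 > 0

ℤ_3 = {x ∈ ℚ_3 : v_3(x) ≥ 0} and ℤ_3^× = {x ∈ ℤ_3 : v_3(x) = 0}. Here v_3(1161/77) = v_3(num) − v_3(den) = 3; compare against these criteria.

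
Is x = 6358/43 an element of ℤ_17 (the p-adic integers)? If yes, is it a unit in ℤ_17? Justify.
x ∈ ℤ_17 but not a unit; v_17(x) = 2 > 0

ℤ_17 = {x ∈ ℚ_17 : v_17(x) ≥ 0} and ℤ_17^× = {x ∈ ℤ_17 : v_17(x) = 0}. Here v_17(6358/43) = v_17(num) − v_17(den) = 2; compare against these criteria.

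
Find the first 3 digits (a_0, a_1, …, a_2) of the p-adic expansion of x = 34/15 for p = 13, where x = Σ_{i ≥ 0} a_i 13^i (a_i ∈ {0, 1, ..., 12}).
(a_0, …, a_2) = (4, 12, 6)

v_13(34/15) = 0 (numerator and denominator both coprime to 13), so x ∈ ℤ_13^×. Compute digits iteratively via a_i = x_i mod 13, x_{i+1} = (x_i − a_i)/13, with x_0 = x:
  x_0 = 34/15;  a_0 = 4;  x_1 = (x_0 − 4)/13 = -2/15
  x_1 = -2/15;  a_1 = 12;  x_2 = (x_1 − 12)/13 = -14/15
  x_2 = -14/15;  a_2 = 6;  x_3 = (x_2 − 6)/13 = -8/15
Digits: (4, 12, 6).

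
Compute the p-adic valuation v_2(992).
v_2(992) = 5

v_2(n) is the largest exponent k such that 2^k divides n. Factor out: 992 = 2^5 · 31. (Sign doesn't affect v_p.) So v_2(992) = 5.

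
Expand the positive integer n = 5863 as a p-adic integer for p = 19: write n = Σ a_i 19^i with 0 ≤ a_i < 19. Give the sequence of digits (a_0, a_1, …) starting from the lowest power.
(a_0, a_1, …) = (11, 4, 16)

Repeated division by 19 gives the digits low-to-high: 5863 = 11 + 4·19^1 + 16·19^2. Digit sequence: (11, 4, 16).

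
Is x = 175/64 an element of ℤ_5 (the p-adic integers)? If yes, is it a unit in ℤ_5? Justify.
x ∈ ℤ_5 but not a unit; v_5(x) = 2 > 0

ℤ_5 = {x ∈ ℚ_5 : v_5(x) ≥ 0} and ℤ_5^× = {x ∈ ℤ_5 : v_5(x) = 0}. Here v_5(175/64) = v_5(num) − v_5(den) = 2; compare against these criteria.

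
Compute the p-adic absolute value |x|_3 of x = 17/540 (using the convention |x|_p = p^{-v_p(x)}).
|17/540|_3 = 27

Step 1 — compute v_3(x) by factoring powers of 3 out of the numerator and denominator: v_3(17/540) = -3. Step 2 — apply |x|_p = p^{-v_p(x)} = 3^{3} = 27.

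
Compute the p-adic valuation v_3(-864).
v_3(-864) = 3

v_3(n) is the largest exponent k such that 3^k divides n. Factor out: -864 = -3^3 · 32. (Sign doesn't affect v_p.) So v_3(-864) = 3.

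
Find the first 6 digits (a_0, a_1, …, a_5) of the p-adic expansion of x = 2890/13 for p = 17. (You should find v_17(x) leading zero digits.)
(a_0, …, a_5) = (0, 0, 6, 1, 13, 11)

v_17(2890/13) = 2, so a_0 = ... = a_1 = 0. Factor out: x = 17^2 · u with u = 10/13 a unit in ℤ_17. Expand u iteratively via a_{v+i} = u_i mod 17, u_{i+1} = (u_i − a_{v+i})/17:
  u_0 = 10/13;  a_2 = 6;  u_1 = (u_0 − 6)/17 = -4/13
  u_1 = -4/13;  a_3 = 1;  u_2 = (u_1 − 1)/17 = -1/13
  u_2 = -1/13;  a_4 = 13;  u_3 = (u_2 − 13)/17 = -10/13
  u_3 = -10/13;  a_5 = 11;  u_4 = (u_3 − 11)/17 = -9/13
Digits: (0, 0, 6, 1, 13, 11).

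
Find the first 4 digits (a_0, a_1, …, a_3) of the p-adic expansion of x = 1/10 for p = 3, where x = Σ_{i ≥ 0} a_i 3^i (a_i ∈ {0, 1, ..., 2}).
(a_0, …, a_3) = (1, 0, 2, 2)

v_3(1/10) = 0 (numerator and denominator both coprime to 3), so x ∈ ℤ_3^×. Compute digits iteratively via a_i = x_i mod 3, x_{i+1} = (x_i − a_i)/3, with x_0 = x:
  x_0 = 1/10;  a_0 = 1;  x_1 = (x_0 − 1)/3 = -3/10
  x_1 = -3/10;  a_1 = 0;  x_2 = (x_1 − 0)/3 = -1/10
  x_2 = -1/10;  a_2 = 2;  x_3 = (x_2 − 2)/3 = -7/10
  x_3 = -7/10;  a_3 = 2;  x_4 = (x_3 − 2)/3 = -9/10
Digits: (1, 0, 2, 2).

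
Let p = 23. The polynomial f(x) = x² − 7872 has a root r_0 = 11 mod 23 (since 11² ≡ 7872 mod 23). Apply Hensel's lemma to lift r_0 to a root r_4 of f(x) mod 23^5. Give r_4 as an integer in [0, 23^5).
r_4 = 2025736 (mod 6436343)

Hensel's recurrence: r_{i+1} = r_i − f(r_i)·(f′(r_i))^{-1} mod 23^{i+2}, with f′(x) = 2x. Iterate:
  r_0 = 11 (mod 23)
  r_1 = 195 (mod 529)
  r_2 = 6014 (mod 12167)
  r_3 = 66849 (mod 279841)
  r_4 = 2025736 (mod 6436343)
Final: r_4 = 2025736, and one checks f(r_4) ≡ 0 mod 23^5.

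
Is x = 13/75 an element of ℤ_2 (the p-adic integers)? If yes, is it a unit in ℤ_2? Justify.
x ∈ ℤ_2^× (unit); v_2(x) = 0

ℤ_2 = {x ∈ ℚ_2 : v_2(x) ≥ 0} and ℤ_2^× = {x ∈ ℤ_2 : v_2(x) = 0}. Here v_2(13/75) = v_2(num) − v_2(den) = 0; compare against these criteria.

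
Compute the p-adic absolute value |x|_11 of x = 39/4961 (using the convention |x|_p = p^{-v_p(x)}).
|39/4961|_11 = 121

Step 1 — compute v_11(x) by factoring powers of 11 out of the numerator and denominator: v_11(39/4961) = -2. Step 2 — apply |x|_p = p^{-v_p(x)} = 11^{2} = 121.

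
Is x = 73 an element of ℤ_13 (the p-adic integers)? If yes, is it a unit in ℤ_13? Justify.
x ∈ ℤ_13^× (unit); v_13(x) = 0

ℤ_13 = {x ∈ ℚ_13 : v_13(x) ≥ 0} and ℤ_13^× = {x ∈ ℤ_13 : v_13(x) = 0}. Here v_13(73) = v_13(num) − v_13(den) = 0; compare against these criteria.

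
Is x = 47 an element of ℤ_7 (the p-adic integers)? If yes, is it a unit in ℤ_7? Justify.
x ∈ ℤ_7^× (unit); v_7(x) = 0

ℤ_7 = {x ∈ ℚ_7 : v_7(x) ≥ 0} and ℤ_7^× = {x ∈ ℤ_7 : v_7(x) = 0}. Here v_7(47) = v_7(num) − v_7(den) = 0; compare against these criteria.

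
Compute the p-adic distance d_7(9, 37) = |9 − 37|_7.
d_7(9, 37) = 1/7

Step 1 — x − y = 9 − 37 = -28. Step 2 — v_7(-28) = 1 (factor: -28 = −(7^1 · 4); the sign does not affect v_p). Step 3 — |x − y|_7 = 7^{-1} = 1/7.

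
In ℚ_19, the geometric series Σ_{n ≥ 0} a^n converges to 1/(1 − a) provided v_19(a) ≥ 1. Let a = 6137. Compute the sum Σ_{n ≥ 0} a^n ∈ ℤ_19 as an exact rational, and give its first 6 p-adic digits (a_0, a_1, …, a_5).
Σ a^n = 1/(1 − a) = -1/6136;  first 6 digits = (1, 0, 17, 0, 4, 15)

v_19(a) = 2 ≥ 1, so the series converges in ℤ_19 to 1/(1 − a) = 1/(1 − 6137) = -1/6136. Expand this rational in ℤ_19: compute digits iteratively via d_i = x_i mod 19, x_{i+1} = (x_i − d_i)/19. The first 6 digits are (1, 0, 17, 0, 4, 15).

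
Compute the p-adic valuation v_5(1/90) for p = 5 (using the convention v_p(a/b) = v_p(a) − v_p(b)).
v_5(1/90) = -1

Factor powers of 5 from the numerator and denominator of the reduced fraction: 1 = 5^0 · 1 and 90 = 5^1 · 18. Apply v_p(a/b) = v_p(a) − v_p(b): v_5(1/90) = 0 − 1 = -1.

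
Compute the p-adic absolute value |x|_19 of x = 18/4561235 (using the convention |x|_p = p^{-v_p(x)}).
|18/4561235|_19 = 130321

Step 1 — compute v_19(x) by factoring powers of 19 out of the numerator and denominator: v_19(18/4561235) = -4. Step 2 — apply |x|_p = p^{-v_p(x)} = 19^{4} = 130321.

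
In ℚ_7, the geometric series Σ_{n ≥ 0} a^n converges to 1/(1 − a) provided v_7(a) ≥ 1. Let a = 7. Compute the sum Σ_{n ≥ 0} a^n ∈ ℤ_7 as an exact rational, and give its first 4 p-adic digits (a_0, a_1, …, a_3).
Σ a^n = 1/(1 − a) = -1/6;  first 4 digits = (1, 1, 1, 1)

v_7(a) = 1 ≥ 1, so the series converges in ℤ_7 to 1/(1 − a) = 1/(1 − 7) = -1/6. Expand this rational in ℤ_7: compute digits iteratively via d_i = x_i mod 7, x_{i+1} = (x_i − d_i)/7. The first 4 digits are (1, 1, 1, 1).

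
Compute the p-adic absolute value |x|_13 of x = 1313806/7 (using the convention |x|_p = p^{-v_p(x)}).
|1313806/7|_13 = 1/28561

Step 1 — compute v_13(x) by factoring powers of 13 out of the numerator and denominator: v_13(1313806/7) = 4. Step 2 — apply |x|_p = p^{-v_p(x)} = 13^{-4} = 1/28561.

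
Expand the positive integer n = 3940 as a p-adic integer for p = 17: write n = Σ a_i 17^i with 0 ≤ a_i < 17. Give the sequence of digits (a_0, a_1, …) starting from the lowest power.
(a_0, a_1, …) = (13, 10, 13)

Repeated division by 17 gives the digits low-to-high: 3940 = 13 + 10·17^1 + 13·17^2. Digit sequence: (13, 10, 13).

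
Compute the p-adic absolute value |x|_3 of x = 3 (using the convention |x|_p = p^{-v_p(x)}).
|3|_3 = 1/3

Step 1 — compute v_3(x) by factoring powers of 3 out of the numerator and denominator: v_3(3) = 1. Step 2 — apply |x|_p = p^{-v_p(x)} = 3^{-1} = 1/3.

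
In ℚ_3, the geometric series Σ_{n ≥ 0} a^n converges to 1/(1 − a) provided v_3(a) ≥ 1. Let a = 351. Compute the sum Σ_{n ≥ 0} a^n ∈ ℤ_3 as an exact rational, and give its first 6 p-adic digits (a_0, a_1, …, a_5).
Σ a^n = 1/(1 − a) = -1/350;  first 6 digits = (1, 0, 0, 1, 1, 1)

v_3(a) = 3 ≥ 1, so the series converges in ℤ_3 to 1/(1 − a) = 1/(1 − 351) = -1/350. Expand this rational in ℤ_3: compute digits iteratively via d_i = x_i mod 3, x_{i+1} = (x_i − d_i)/3. The first 6 digits are (1, 0, 0, 1, 1, 1).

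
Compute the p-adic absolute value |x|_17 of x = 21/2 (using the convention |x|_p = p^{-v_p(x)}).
|21/2|_17 = 1

Step 1 — compute v_17(x) by factoring powers of 17 out of the numerator and denominator: v_17(21/2) = 0. Step 2 — apply |x|_p = p^{-v_p(x)} = 17^{0} = 1.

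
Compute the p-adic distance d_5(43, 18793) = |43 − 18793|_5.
d_5(43, 18793) = 1/3125

Step 1 — x − y = 43 − 18793 = -18750. Step 2 — v_5(-18750) = 5 (factor: -18750 = −(5^5 · 6); the sign does not affect v_p). Step 3 — |x − y|_5 = 5^{-5} = 1/3125.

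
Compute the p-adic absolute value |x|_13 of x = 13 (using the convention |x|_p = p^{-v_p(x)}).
|13|_13 = 1/13

Step 1 — compute v_13(x) by factoring powers of 13 out of the numerator and denominator: v_13(13) = 1. Step 2 — apply |x|_p = p^{-v_p(x)} = 13^{-1} = 1/13.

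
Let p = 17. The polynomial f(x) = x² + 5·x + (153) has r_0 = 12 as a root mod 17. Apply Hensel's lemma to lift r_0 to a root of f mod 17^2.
r_1 = 199 (mod 289)

Hensel: r_{i+1} = r_i − f(r_i)·(f′(r_i))^{-1} mod 17^{i+2}, f′(x) = 2x + 5. Iterate:
  r_0 = 12 (mod 17)
  r_1 = 199 (mod 289)
Final: r = 199 satisfies f(r) ≡ 0 mod 17^2.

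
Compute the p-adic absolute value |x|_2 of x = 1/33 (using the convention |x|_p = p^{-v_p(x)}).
|1/33|_2 = 1

Step 1 — compute v_2(x) by factoring powers of 2 out of the numerator and denominator: v_2(1/33) = 0. Step 2 — apply |x|_p = p^{-v_p(x)} = 2^{0} = 1.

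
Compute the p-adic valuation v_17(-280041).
v_17(-280041) = 3

v_17(n) is the largest exponent k such that 17^k divides n. Factor out: -280041 = -17^3 · 57. (Sign doesn't affect v_p.) So v_17(-280041) = 3.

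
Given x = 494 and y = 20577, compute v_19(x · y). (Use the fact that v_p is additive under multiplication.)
v_19(10165038) = 4

v_p(x) = 1 (factor: 494 = 19^1 · 26); v_p(y) = 3 (factor: 20577 = 19^3 · 3). Additivity: v_p(xy) = v_p(x) + v_p(y) = 1 + 3 = 4. (Direct check: xy = 10165038 = 19^4 · (78).)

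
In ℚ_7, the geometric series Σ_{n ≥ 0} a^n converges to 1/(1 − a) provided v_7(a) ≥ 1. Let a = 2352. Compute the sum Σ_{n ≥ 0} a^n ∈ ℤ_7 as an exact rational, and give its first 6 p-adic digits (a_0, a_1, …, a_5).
Σ a^n = 1/(1 − a) = -1/2351;  first 6 digits = (1, 0, 6, 6, 1, 0)

v_7(a) = 2 ≥ 1, so the series converges in ℤ_7 to 1/(1 − a) = 1/(1 − 2352) = -1/2351. Expand this rational in ℤ_7: compute digits iteratively via d_i = x_i mod 7, x_{i+1} = (x_i − d_i)/7. The first 6 digits are (1, 0, 6, 6, 1, 0).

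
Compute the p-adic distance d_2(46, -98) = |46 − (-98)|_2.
d_2(46, -98) = 1/16

Step 1 — x − y = 46 − (-98) = 144. Step 2 — v_2(144) = 4 (factor: 144 = (2^4 · 9); the sign does not affect v_p). Step 3 — |x − y|_2 = 2^{-4} = 1/16.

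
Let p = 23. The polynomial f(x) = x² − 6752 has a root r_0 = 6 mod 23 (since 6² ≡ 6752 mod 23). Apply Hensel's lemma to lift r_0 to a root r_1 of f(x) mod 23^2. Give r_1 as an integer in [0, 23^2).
r_1 = 213 (mod 529)

Hensel's recurrence: r_{i+1} = r_i − f(r_i)·(f′(r_i))^{-1} mod 23^{i+2}, with f′(x) = 2x. Iterate:
  r_0 = 6 (mod 23)
  r_1 = 213 (mod 529)
Final: r_1 = 213, and one checks f(r_1) ≡ 0 mod 23^2.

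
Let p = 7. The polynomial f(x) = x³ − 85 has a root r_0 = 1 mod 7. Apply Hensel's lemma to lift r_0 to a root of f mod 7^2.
r_1 = 29 (mod 49)

Hensel: r_{i+1} = r_i − f(r_i)/f′(r_i) mod 7^{i+2}, where f′(x) = 3x². Iterate:
  r_0 = 1 (mod 7)
  r_1 = 29 (mod 49)
Final: r = 29 with f(r) ≡ 0 mod 7^2.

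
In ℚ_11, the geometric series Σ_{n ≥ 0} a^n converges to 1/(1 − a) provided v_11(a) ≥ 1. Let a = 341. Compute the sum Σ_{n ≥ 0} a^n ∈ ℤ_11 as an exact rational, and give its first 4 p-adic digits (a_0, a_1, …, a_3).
Σ a^n = 1/(1 − a) = -1/340;  first 4 digits = (1, 9, 6, 2)

v_11(a) = 1 ≥ 1, so the series converges in ℤ_11 to 1/(1 − a) = 1/(1 − 341) = -1/340. Expand this rational in ℤ_11: compute digits iteratively via d_i = x_i mod 11, x_{i+1} = (x_i − d_i)/11. The first 4 digits are (1, 9, 6, 2).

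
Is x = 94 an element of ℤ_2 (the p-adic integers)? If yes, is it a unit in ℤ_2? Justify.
x ∈ ℤ_2 but not a unit; v_2(x) = 1 > 0

ℤ_2 = {x ∈ ℚ_2 : v_2(x) ≥ 0} and ℤ_2^× = {x ∈ ℤ_2 : v_2(x) = 0}. Here v_2(94) = v_2(num) − v_2(den) = 1; compare against these criteria.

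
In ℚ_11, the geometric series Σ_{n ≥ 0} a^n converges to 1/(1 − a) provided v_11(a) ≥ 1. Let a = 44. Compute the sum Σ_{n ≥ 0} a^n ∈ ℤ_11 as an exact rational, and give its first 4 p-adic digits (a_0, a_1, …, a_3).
Σ a^n = 1/(1 − a) = -1/43;  first 4 digits = (1, 4, 5, 10)

v_11(a) = 1 ≥ 1, so the series converges in ℤ_11 to 1/(1 − a) = 1/(1 − 44) = -1/43. Expand this rational in ℤ_11: compute digits iteratively via d_i = x_i mod 11, x_{i+1} = (x_i − d_i)/11. The first 4 digits are (1, 4, 5, 10).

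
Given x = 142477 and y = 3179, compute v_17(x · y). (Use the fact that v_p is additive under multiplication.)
v_17(452934383) = 5

v_p(x) = 3 (factor: 142477 = 17^3 · 29); v_p(y) = 2 (factor: 3179 = 17^2 · 11). Additivity: v_p(xy) = v_p(x) + v_p(y) = 3 + 2 = 5. (Direct check: xy = 452934383 = 17^5 · (319).)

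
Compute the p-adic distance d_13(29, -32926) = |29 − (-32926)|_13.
d_13(29, -32926) = 1/2197

Step 1 — x − y = 29 − (-32926) = 32955. Step 2 — v_13(32955) = 3 (factor: 32955 = (13^3 · 15); the sign does not affect v_p). Step 3 — |x − y|_13 = 13^{-3} = 1/2197.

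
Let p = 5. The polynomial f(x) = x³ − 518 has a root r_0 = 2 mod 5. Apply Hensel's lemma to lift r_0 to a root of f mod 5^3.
r_2 = 32 (mod 125)

Hensel: r_{i+1} = r_i − f(r_i)/f′(r_i) mod 5^{i+2}, where f′(x) = 3x². Iterate:
  r_0 = 2 (mod 5)
  r_1 = 7 (mod 25)
  r_2 = 32 (mod 125)
Final: r = 32 with f(r) ≡ 0 mod 5^3.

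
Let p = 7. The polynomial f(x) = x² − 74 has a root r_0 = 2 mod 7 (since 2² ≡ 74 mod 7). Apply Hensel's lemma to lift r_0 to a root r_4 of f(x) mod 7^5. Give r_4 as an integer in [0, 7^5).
r_4 = 9354 (mod 16807)

Hensel's recurrence: r_{i+1} = r_i − f(r_i)·(f′(r_i))^{-1} mod 7^{i+2}, with f′(x) = 2x. Iterate:
  r_0 = 2 (mod 7)
  r_1 = 44 (mod 49)
  r_2 = 93 (mod 343)
  r_3 = 2151 (mod 2401)
  r_4 = 9354 (mod 16807)
Final: r_4 = 9354, and one checks f(r_4) ≡ 0 mod 7^5.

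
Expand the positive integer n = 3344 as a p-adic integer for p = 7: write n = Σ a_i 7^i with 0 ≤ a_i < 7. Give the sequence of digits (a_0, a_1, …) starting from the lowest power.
(a_0, a_1, …) = (5, 1, 5, 2, 1)

Repeated division by 7 gives the digits low-to-high: 3344 = 5 + 1·7^1 + 5·7^2 + 2·7^3 + 1·7^4. Digit sequence: (5, 1, 5, 2, 1).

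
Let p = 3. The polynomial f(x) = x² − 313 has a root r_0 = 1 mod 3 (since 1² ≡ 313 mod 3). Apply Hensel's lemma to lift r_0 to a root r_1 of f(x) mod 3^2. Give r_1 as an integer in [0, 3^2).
r_1 = 4 (mod 9)

Hensel's recurrence: r_{i+1} = r_i − f(r_i)·(f′(r_i))^{-1} mod 3^{i+2}, with f′(x) = 2x. Iterate:
  r_0 = 1 (mod 3)
  r_1 = 4 (mod 9)
Final: r_1 = 4, and one checks f(r_1) ≡ 0 mod 3^2.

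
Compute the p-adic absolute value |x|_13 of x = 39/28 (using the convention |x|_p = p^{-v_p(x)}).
|39/28|_13 = 1/13

Step 1 — compute v_13(x) by factoring powers of 13 out of the numerator and denominator: v_13(39/28) = 1. Step 2 — apply |x|_p = p^{-v_p(x)} = 13^{-1} = 1/13.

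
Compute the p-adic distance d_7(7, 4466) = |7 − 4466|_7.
d_7(7, 4466) = 1/343

Step 1 — x − y = 7 − 4466 = -4459. Step 2 — v_7(-4459) = 3 (factor: -4459 = −(7^3 · 13); the sign does not affect v_p). Step 3 — |x − y|_7 = 7^{-3} = 1/343.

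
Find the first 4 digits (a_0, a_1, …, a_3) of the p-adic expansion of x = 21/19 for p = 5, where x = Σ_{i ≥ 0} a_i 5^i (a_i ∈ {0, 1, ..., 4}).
(a_0, …, a_3) = (4, 1, 1, 0)

v_5(21/19) = 0 (numerator and denominator both coprime to 5), so x ∈ ℤ_5^×. Compute digits iteratively via a_i = x_i mod 5, x_{i+1} = (x_i − a_i)/5, with x_0 = x:
  x_0 = 21/19;  a_0 = 4;  x_1 = (x_0 − 4)/5 = -11/19
  x_1 = -11/19;  a_1 = 1;  x_2 = (x_1 − 1)/5 = -6/19
  x_2 = -6/19;  a_2 = 1;  x_3 = (x_2 − 1)/5 = -5/19
  x_3 = -5/19;  a_3 = 0;  x_4 = (x_3 − 0)/5 = -1/19
Digits: (4, 1, 1, 0).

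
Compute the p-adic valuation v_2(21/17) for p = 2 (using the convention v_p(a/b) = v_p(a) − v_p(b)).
v_2(21/17) = 0

Factor powers of 2 from the numerator and denominator of the reduced fraction: 21 = 2^0 · 21 and 17 = 2^0 · 17. Apply v_p(a/b) = v_p(a) − v_p(b): v_2(21/17) = 0 − 0 = 0.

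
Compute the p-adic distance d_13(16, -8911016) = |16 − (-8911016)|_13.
d_13(16, -8911016) = 1/371293

Step 1 — x − y = 16 − (-8911016) = 8911032. Step 2 — v_13(8911032) = 5 (factor: 8911032 = (13^5 · 24); the sign does not affect v_p). Step 3 — |x − y|_13 = 13^{-5} = 1/371293.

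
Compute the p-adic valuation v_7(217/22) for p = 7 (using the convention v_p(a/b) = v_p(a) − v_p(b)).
v_7(217/22) = 1

Factor powers of 7 from the numerator and denominator of the reduced fraction: 217 = 7^1 · 31 and 22 = 7^0 · 22. Apply v_p(a/b) = v_p(a) − v_p(b): v_7(217/22) = 1 − 0 = 1.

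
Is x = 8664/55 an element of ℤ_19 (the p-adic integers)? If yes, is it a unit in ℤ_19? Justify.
x ∈ ℤ_19 but not a unit; v_19(x) = 2 > 0

ℤ_19 = {x ∈ ℚ_19 : v_19(x) ≥ 0} and ℤ_19^× = {x ∈ ℤ_19 : v_19(x) = 0}. Here v_19(8664/55) = v_19(num) − v_19(den) = 2; compare against these criteria.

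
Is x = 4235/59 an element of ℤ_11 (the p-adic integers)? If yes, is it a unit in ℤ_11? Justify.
x ∈ ℤ_11 but not a unit; v_11(x) = 2 > 0

ℤ_11 = {x ∈ ℚ_11 : v_11(x) ≥ 0} and ℤ_11^× = {x ∈ ℤ_11 : v_11(x) = 0}. Here v_11(4235/59) = v_11(num) − v_11(den) = 2; compare against these criteria.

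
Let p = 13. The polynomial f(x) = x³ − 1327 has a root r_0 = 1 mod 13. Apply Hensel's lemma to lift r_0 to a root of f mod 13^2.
r_1 = 105 (mod 169)

Hensel: r_{i+1} = r_i − f(r_i)/f′(r_i) mod 13^{i+2}, where f′(x) = 3x². Iterate:
  r_0 = 1 (mod 13)
  r_1 = 105 (mod 169)
Final: r = 105 with f(r) ≡ 0 mod 13^2.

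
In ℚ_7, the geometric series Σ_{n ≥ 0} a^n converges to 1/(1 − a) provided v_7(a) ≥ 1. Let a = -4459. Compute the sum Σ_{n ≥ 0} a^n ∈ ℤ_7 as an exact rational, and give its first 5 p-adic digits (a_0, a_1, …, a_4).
Σ a^n = 1/(1 − a) = 1/4460;  first 5 digits = (1, 0, 0, 1, 5)

v_7(a) = 3 ≥ 1, so the series converges in ℤ_7 to 1/(1 − a) = 1/(1 − (-4459)) = 1/4460. Expand this rational in ℤ_7: compute digits iteratively via d_i = x_i mod 7, x_{i+1} = (x_i − d_i)/7. The first 5 digits are (1, 0, 0, 1, 5).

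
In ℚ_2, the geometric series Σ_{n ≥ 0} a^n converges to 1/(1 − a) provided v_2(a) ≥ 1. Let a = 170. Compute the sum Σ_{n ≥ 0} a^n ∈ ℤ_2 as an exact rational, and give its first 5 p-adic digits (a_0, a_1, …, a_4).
Σ a^n = 1/(1 − a) = -1/169;  first 5 digits = (1, 1, 1, 0, 0)

v_2(a) = 1 ≥ 1, so the series converges in ℤ_2 to 1/(1 − a) = 1/(1 − 170) = -1/169. Expand this rational in ℤ_2: compute digits iteratively via d_i = x_i mod 2, x_{i+1} = (x_i − d_i)/2. The first 5 digits are (1, 1, 1, 0, 0).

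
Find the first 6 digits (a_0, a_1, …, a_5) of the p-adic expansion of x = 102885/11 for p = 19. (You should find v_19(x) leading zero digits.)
(a_0, …, a_5) = (0, 0, 0, 10, 3, 5)

v_19(102885/11) = 3, so a_0 = ... = a_2 = 0. Factor out: x = 19^3 · u with u = 15/11 a unit in ℤ_19. Expand u iteratively via a_{v+i} = u_i mod 19, u_{i+1} = (u_i − a_{v+i})/19:
  u_0 = 15/11;  a_3 = 10;  u_1 = (u_0 − 10)/19 = -5/11
  u_1 = -5/11;  a_4 = 3;  u_2 = (u_1 − 3)/19 = -2/11
  u_2 = -2/11;  a_5 = 5;  u_3 = (u_2 − 5)/19 = -3/11
Digits: (0, 0, 0, 10, 3, 5).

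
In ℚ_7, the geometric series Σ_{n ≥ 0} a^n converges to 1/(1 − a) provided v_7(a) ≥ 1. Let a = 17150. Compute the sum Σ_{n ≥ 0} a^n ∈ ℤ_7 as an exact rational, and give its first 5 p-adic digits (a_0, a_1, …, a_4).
Σ a^n = 1/(1 − a) = -1/17149;  first 5 digits = (1, 0, 0, 1, 0)

v_7(a) = 3 ≥ 1, so the series converges in ℤ_7 to 1/(1 − a) = 1/(1 − 17150) = -1/17149. Expand this rational in ℤ_7: compute digits iteratively via d_i = x_i mod 7, x_{i+1} = (x_i − d_i)/7. The first 5 digits are (1, 0, 0, 1, 0).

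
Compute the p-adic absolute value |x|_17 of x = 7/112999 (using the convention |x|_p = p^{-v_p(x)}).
|7/112999|_17 = 4913

Step 1 — compute v_17(x) by factoring powers of 17 out of the numerator and denominator: v_17(7/112999) = -3. Step 2 — apply |x|_p = p^{-v_p(x)} = 17^{3} = 4913.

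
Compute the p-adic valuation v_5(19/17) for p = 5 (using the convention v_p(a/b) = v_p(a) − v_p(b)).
v_5(19/17) = 0

Factor powers of 5 from the numerator and denominator of the reduced fraction: 19 = 5^0 · 19 and 17 = 5^0 · 17. Apply v_p(a/b) = v_p(a) − v_p(b): v_5(19/17) = 0 − 0 = 0.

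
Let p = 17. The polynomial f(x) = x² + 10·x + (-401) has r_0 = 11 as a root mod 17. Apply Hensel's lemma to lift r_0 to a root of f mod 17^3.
r_2 = 4550 (mod 4913)

Hensel: r_{i+1} = r_i − f(r_i)·(f′(r_i))^{-1} mod 17^{i+2}, f′(x) = 2x + 10. Iterate:
  r_0 = 11 (mod 17)
  r_1 = 215 (mod 289)
  r_2 = 4550 (mod 4913)
Final: r = 4550 satisfies f(r) ≡ 0 mod 17^3.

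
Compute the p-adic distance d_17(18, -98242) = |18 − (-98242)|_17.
d_17(18, -98242) = 1/4913

Step 1 — x − y = 18 − (-98242) = 98260. Step 2 — v_17(98260) = 3 (factor: 98260 = (17^3 · 20); the sign does not affect v_p). Step 3 — |x − y|_17 = 17^{-3} = 1/4913.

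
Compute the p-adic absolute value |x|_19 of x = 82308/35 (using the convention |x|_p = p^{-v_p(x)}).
|82308/35|_19 = 1/6859

Step 1 — compute v_19(x) by factoring powers of 19 out of the numerator and denominator: v_19(82308/35) = 3. Step 2 — apply |x|_p = p^{-v_p(x)} = 19^{-3} = 1/6859.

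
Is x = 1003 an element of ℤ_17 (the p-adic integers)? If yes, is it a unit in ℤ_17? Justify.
x ∈ ℤ_17 but not a unit; v_17(x) = 1 > 0

ℤ_17 = {x ∈ ℚ_17 : v_17(x) ≥ 0} and ℤ_17^× = {x ∈ ℤ_17 : v_17(x) = 0}. Here v_17(1003) = v_17(num) − v_17(den) = 1; compare against these criteria.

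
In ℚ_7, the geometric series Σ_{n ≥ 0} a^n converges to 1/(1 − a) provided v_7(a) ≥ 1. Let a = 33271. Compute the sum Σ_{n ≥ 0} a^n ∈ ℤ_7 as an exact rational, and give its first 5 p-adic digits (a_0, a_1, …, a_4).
Σ a^n = 1/(1 − a) = -1/33270;  first 5 digits = (1, 0, 0, 6, 6)

v_7(a) = 3 ≥ 1, so the series converges in ℤ_7 to 1/(1 − a) = 1/(1 − 33271) = -1/33270. Expand this rational in ℤ_7: compute digits iteratively via d_i = x_i mod 7, x_{i+1} = (x_i − d_i)/7. The first 5 digits are (1, 0, 0, 6, 6).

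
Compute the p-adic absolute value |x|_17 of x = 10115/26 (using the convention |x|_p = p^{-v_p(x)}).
|10115/26|_17 = 1/289

Step 1 — compute v_17(x) by factoring powers of 17 out of the numerator and denominator: v_17(10115/26) = 2. Step 2 — apply |x|_p = p^{-v_p(x)} = 17^{-2} = 1/289.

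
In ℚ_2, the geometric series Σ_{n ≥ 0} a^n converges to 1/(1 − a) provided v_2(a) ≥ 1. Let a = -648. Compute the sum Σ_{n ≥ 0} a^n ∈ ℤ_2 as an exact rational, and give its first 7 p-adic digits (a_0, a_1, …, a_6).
Σ a^n = 1/(1 − a) = 1/649;  first 7 digits = (1, 0, 0, 1, 1, 1, 0)

v_2(a) = 3 ≥ 1, so the series converges in ℤ_2 to 1/(1 − a) = 1/(1 − (-648)) = 1/649. Expand this rational in ℤ_2: compute digits iteratively via d_i = x_i mod 2, x_{i+1} = (x_i − d_i)/2. The first 7 digits are (1, 0, 0, 1, 1, 1, 0).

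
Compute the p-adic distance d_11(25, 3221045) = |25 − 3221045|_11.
d_11(25, 3221045) = 1/161051

Step 1 — x − y = 25 − 3221045 = -3221020. Step 2 — v_11(-3221020) = 5 (factor: -3221020 = −(11^5 · 20); the sign does not affect v_p). Step 3 — |x − y|_11 = 11^{-5} = 1/161051.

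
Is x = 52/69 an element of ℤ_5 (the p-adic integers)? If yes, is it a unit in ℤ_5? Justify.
x ∈ ℤ_5^× (unit); v_5(x) = 0

ℤ_5 = {x ∈ ℚ_5 : v_5(x) ≥ 0} and ℤ_5^× = {x ∈ ℤ_5 : v_5(x) = 0}. Here v_5(52/69) = v_5(num) − v_5(den) = 0; compare against these criteria.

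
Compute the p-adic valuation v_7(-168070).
v_7(-168070) = 5

v_7(n) is the largest exponent k such that 7^k divides n. Factor out: -168070 = -7^5 · 10. (Sign doesn't affect v_p.) So v_7(-168070) = 5.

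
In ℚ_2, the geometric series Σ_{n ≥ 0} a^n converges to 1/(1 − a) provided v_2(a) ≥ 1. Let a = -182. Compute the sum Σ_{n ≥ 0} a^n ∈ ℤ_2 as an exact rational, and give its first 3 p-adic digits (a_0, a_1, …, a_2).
Σ a^n = 1/(1 − a) = 1/183;  first 3 digits = (1, 1, 1)

v_2(a) = 1 ≥ 1, so the series converges in ℤ_2 to 1/(1 − a) = 1/(1 − (-182)) = 1/183. Expand this rational in ℤ_2: compute digits iteratively via d_i = x_i mod 2, x_{i+1} = (x_i − d_i)/2. The first 3 digits are (1, 1, 1).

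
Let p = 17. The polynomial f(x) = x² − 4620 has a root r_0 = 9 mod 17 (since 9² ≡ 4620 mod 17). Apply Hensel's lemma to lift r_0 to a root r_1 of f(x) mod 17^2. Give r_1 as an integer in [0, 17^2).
r_1 = 213 (mod 289)

Hensel's recurrence: r_{i+1} = r_i − f(r_i)·(f′(r_i))^{-1} mod 17^{i+2}, with f′(x) = 2x. Iterate:
  r_0 = 9 (mod 17)
  r_1 = 213 (mod 289)
Final: r_1 = 213, and one checks f(r_1) ≡ 0 mod 17^2.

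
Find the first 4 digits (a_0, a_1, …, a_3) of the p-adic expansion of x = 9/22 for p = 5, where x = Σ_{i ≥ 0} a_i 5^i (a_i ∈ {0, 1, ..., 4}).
(a_0, …, a_3) = (2, 4, 3, 4)

v_5(9/22) = 0 (numerator and denominator both coprime to 5), so x ∈ ℤ_5^×. Compute digits iteratively via a_i = x_i mod 5, x_{i+1} = (x_i − a_i)/5, with x_0 = x:
  x_0 = 9/22;  a_0 = 2;  x_1 = (x_0 − 2)/5 = -7/22
  x_1 = -7/22;  a_1 = 4;  x_2 = (x_1 − 4)/5 = -19/22
  x_2 = -19/22;  a_2 = 3;  x_3 = (x_2 − 3)/5 = -17/22
  x_3 = -17/22;  a_3 = 4;  x_4 = (x_3 − 4)/5 = -21/22
Digits: (2, 4, 3, 4).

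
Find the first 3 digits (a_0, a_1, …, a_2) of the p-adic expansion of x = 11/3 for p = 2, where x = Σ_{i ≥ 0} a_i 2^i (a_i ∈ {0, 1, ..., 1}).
(a_0, …, a_2) = (1, 0, 0)

v_2(11/3) = 0 (numerator and denominator both coprime to 2), so x ∈ ℤ_2^×. Compute digits iteratively via a_i = x_i mod 2, x_{i+1} = (x_i − a_i)/2, with x_0 = x:
  x_0 = 11/3;  a_0 = 1;  x_1 = (x_0 − 1)/2 = 4/3
  x_1 = 4/3;  a_1 = 0;  x_2 = (x_1 − 0)/2 = 2/3
  x_2 = 2/3;  a_2 = 0;  x_3 = (x_2 − 0)/2 = 1/3
Digits: (1, 0, 0).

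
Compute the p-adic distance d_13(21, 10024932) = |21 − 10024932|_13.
d_13(21, 10024932) = 1/371293

Step 1 — x − y = 21 − 10024932 = -10024911. Step 2 — v_13(-10024911) = 5 (factor: -10024911 = −(13^5 · 27); the sign does not affect v_p). Step 3 — |x − y|_13 = 13^{-5} = 1/371293.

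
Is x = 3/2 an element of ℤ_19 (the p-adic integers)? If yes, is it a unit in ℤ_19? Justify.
x ∈ ℤ_19^× (unit); v_19(x) = 0

ℤ_19 = {x ∈ ℚ_19 : v_19(x) ≥ 0} and ℤ_19^× = {x ∈ ℤ_19 : v_19(x) = 0}. Here v_19(3/2) = v_19(num) − v_19(den) = 0; compare against these criteria.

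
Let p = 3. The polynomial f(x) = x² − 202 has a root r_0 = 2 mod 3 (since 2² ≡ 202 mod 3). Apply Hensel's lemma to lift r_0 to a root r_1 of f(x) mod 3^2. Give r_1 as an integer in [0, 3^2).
r_1 = 2 (mod 9)

Hensel's recurrence: r_{i+1} = r_i − f(r_i)·(f′(r_i))^{-1} mod 3^{i+2}, with f′(x) = 2x. Iterate:
  r_0 = 2 (mod 3)
  r_1 = 2 (mod 9)
Final: r_1 = 2, and one checks f(r_1) ≡ 0 mod 3^2.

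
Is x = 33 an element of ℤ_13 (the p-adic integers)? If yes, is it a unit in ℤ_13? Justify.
x ∈ ℤ_13^× (unit); v_13(x) = 0

ℤ_13 = {x ∈ ℚ_13 : v_13(x) ≥ 0} and ℤ_13^× = {x ∈ ℤ_13 : v_13(x) = 0}. Here v_13(33) = v_13(num) − v_13(den) = 0; compare against these criteria.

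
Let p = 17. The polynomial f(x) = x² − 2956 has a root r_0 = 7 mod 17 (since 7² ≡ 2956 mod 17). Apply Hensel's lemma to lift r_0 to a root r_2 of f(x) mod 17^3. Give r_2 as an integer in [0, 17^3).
r_2 = 1928 (mod 4913)

Hensel's recurrence: r_{i+1} = r_i − f(r_i)·(f′(r_i))^{-1} mod 17^{i+2}, with f′(x) = 2x. Iterate:
  r_0 = 7 (mod 17)
  r_1 = 194 (mod 289)
  r_2 = 1928 (mod 4913)
Final: r_2 = 1928, and one checks f(r_2) ≡ 0 mod 17^3.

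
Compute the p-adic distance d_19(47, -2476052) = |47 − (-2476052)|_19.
d_19(47, -2476052) = 1/2476099

Step 1 — x − y = 47 − (-2476052) = 2476099. Step 2 — v_19(2476099) = 5 (factor: 2476099 = (19^5 · 1); the sign does not affect v_p). Step 3 — |x − y|_19 = 19^{-5} = 1/2476099.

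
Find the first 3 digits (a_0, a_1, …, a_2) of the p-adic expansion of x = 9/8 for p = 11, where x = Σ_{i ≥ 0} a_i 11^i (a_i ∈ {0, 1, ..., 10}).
(a_0, …, a_2) = (8, 9, 6)

v_11(9/8) = 0 (numerator and denominator both coprime to 11), so x ∈ ℤ_11^×. Compute digits iteratively via a_i = x_i mod 11, x_{i+1} = (x_i − a_i)/11, with x_0 = x:
  x_0 = 9/8;  a_0 = 8;  x_1 = (x_0 − 8)/11 = -5/8
  x_1 = -5/8;  a_1 = 9;  x_2 = (x_1 − 9)/11 = -7/8
  x_2 = -7/8;  a_2 = 6;  x_3 = (x_2 − 6)/11 = -5/8
Digits: (8, 9, 6).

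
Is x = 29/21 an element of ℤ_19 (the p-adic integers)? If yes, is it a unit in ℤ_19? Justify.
x ∈ ℤ_19^× (unit); v_19(x) = 0

ℤ_19 = {x ∈ ℚ_19 : v_19(x) ≥ 0} and ℤ_19^× = {x ∈ ℤ_19 : v_19(x) = 0}. Here v_19(29/21) = v_19(num) − v_19(den) = 0; compare against these criteria.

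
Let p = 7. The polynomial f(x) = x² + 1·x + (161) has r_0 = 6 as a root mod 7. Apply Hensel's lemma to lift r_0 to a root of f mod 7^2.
r_1 = 13 (mod 49)

Hensel: r_{i+1} = r_i − f(r_i)·(f′(r_i))^{-1} mod 7^{i+2}, f′(x) = 2x + 1. Iterate:
  r_0 = 6 (mod 7)
  r_1 = 13 (mod 49)
Final: r = 13 satisfies f(r) ≡ 0 mod 7^2.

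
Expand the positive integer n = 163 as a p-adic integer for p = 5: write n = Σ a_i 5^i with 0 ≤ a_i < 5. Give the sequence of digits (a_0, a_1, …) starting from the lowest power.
(a_0, a_1, …) = (3, 2, 1, 1)

Repeated division by 5 gives the digits low-to-high: 163 = 3 + 2·5^1 + 1·5^2 + 1·5^3. Digit sequence: (3, 2, 1, 1).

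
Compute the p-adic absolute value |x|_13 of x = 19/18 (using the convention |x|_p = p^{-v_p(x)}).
|19/18|_13 = 1

Step 1 — compute v_13(x) by factoring powers of 13 out of the numerator and denominator: v_13(19/18) = 0. Step 2 — apply |x|_p = p^{-v_p(x)} = 13^{0} = 1.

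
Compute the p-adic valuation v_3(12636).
v_3(12636) = 5

v_3(n) is the largest exponent k such that 3^k divides n. Factor out: 12636 = 3^5 · 52. (Sign doesn't affect v_p.) So v_3(12636) = 5.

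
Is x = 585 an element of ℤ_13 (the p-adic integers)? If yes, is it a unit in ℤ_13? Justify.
x ∈ ℤ_13 but not a unit; v_13(x) = 1 > 0

ℤ_13 = {x ∈ ℚ_13 : v_13(x) ≥ 0} and ℤ_13^× = {x ∈ ℤ_13 : v_13(x) = 0}. Here v_13(585) = v_13(num) − v_13(den) = 1; compare against these criteria.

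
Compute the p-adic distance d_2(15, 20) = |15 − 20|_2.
d_2(15, 20) = 1

Step 1 — x − y = 15 − 20 = -5. Step 2 — v_2(-5) = 0 (factor: -5 = −(2^0 · 5); the sign does not affect v_p). Step 3 — |x − y|_2 = 2^{0} = 1.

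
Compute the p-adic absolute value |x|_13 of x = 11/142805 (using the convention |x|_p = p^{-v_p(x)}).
|11/142805|_13 = 28561

Step 1 — compute v_13(x) by factoring powers of 13 out of the numerator and denominator: v_13(11/142805) = -4. Step 2 — apply |x|_p = p^{-v_p(x)} = 13^{4} = 28561.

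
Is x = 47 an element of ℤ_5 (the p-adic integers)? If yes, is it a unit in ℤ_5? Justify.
x ∈ ℤ_5^× (unit); v_5(x) = 0

ℤ_5 = {x ∈ ℚ_5 : v_5(x) ≥ 0} and ℤ_5^× = {x ∈ ℤ_5 : v_5(x) = 0}. Here v_5(47) = v_5(num) − v_5(den) = 0; compare against these criteria.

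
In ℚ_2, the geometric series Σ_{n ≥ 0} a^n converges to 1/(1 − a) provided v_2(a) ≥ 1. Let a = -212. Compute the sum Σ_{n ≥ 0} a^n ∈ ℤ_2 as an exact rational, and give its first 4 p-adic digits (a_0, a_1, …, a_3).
Σ a^n = 1/(1 − a) = 1/213;  first 4 digits = (1, 0, 1, 1)

v_2(a) = 2 ≥ 1, so the series converges in ℤ_2 to 1/(1 − a) = 1/(1 − (-212)) = 1/213. Expand this rational in ℤ_2: compute digits iteratively via d_i = x_i mod 2, x_{i+1} = (x_i − d_i)/2. The first 4 digits are (1, 0, 1, 1).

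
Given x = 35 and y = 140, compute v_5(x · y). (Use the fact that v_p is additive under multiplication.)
v_5(4900) = 2

v_p(x) = 1 (factor: 35 = 5^1 · 7); v_p(y) = 1 (factor: 140 = 5^1 · 28). Additivity: v_p(xy) = v_p(x) + v_p(y) = 1 + 1 = 2. (Direct check: xy = 4900 = 5^2 · (196).)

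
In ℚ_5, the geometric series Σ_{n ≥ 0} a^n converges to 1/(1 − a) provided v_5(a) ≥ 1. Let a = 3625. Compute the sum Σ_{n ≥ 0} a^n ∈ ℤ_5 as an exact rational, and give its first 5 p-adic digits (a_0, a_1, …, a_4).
Σ a^n = 1/(1 − a) = -1/3624;  first 5 digits = (1, 0, 0, 4, 0)

v_5(a) = 3 ≥ 1, so the series converges in ℤ_5 to 1/(1 − a) = 1/(1 − 3625) = -1/3624. Expand this rational in ℤ_5: compute digits iteratively via d_i = x_i mod 5, x_{i+1} = (x_i − d_i)/5. The first 5 digits are (1, 0, 0, 4, 0).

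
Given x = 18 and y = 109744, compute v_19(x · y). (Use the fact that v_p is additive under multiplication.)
v_19(1975392) = 3

v_p(x) = 0 (factor: 18 = 19^0 · 18); v_p(y) = 3 (factor: 109744 = 19^3 · 16). Additivity: v_p(xy) = v_p(x) + v_p(y) = 0 + 3 = 3. (Direct check: xy = 1975392 = 19^3 · (288).)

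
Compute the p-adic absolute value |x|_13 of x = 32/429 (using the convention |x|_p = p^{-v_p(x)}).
|32/429|_13 = 13

Step 1 — compute v_13(x) by factoring powers of 13 out of the numerator and denominator: v_13(32/429) = -1. Step 2 — apply |x|_p = p^{-v_p(x)} = 13^{1} = 13.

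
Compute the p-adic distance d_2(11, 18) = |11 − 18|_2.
d_2(11, 18) = 1

Step 1 — x − y = 11 − 18 = -7. Step 2 — v_2(-7) = 0 (factor: -7 = −(2^0 · 7); the sign does not affect v_p). Step 3 — |x − y|_2 = 2^{0} = 1.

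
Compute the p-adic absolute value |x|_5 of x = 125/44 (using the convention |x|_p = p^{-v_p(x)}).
|125/44|_5 = 1/125

Step 1 — compute v_5(x) by factoring powers of 5 out of the numerator and denominator: v_5(125/44) = 3. Step 2 — apply |x|_p = p^{-v_p(x)} = 5^{-3} = 1/125.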